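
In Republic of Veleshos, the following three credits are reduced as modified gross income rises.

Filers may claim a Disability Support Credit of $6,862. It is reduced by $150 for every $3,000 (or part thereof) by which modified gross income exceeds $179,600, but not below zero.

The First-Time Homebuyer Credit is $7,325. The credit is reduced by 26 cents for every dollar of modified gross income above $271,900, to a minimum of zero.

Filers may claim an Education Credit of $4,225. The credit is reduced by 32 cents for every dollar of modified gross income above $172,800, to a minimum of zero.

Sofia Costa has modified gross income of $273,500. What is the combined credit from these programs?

$8,971

Disability Support Credit: income exceeds $179,600 by $93,900, which is 32 full-or-partial $3,000 increments; reduction = 32 × $150 = $4,800, leaving $2,062.
First-Time Homebuyer Credit: 26% of the $1,600 excess over $271,900 is $416; credit = $7,325 − $416 = $6,909.
Education Credit: 32% of the $100,700 excess over $172,800 is $32,224 ≥ base, so the credit is $0.
Total: $2,062 + $6,909 + $0 = $8,971.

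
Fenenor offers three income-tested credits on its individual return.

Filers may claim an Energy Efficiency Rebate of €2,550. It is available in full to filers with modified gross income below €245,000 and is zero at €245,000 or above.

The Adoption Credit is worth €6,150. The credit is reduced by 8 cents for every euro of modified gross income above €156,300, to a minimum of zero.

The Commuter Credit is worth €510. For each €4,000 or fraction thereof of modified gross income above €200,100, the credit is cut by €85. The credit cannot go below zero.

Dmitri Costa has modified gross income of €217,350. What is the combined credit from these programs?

Energy Efficiency Rebate: €217,350 is below the €245,000 cutoff, so the full €2,550 applies.
Adoption Credit: 8% of the €61,050 excess over €156,300 is €4,884; credit = €6,150 − €4,884 = €1,266.
Commuter Credit: income exceeds €200,100 by €17,250, which is 5 full-or-partial €4,000 increments; reduction = 5 × €85 = €425, leaving €85.
Total: €2,550 + €1,266 + €85 = €3,901.

€3,901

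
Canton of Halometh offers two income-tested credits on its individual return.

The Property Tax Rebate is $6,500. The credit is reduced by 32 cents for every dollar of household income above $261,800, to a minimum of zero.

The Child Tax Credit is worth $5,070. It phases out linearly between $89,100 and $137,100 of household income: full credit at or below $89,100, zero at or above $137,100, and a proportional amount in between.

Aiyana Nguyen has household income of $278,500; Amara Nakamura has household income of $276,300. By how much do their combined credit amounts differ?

$704

Aiyana ($278,500): Property Tax Rebate: 32% of the $16,700 excess over $261,800 is $5,344; credit = $6,500 − $5,344 = $1,156. Child Tax Credit: $278,500 is at or above $137,100, so the credit is $0. total $1,156 + $0 = $1,156
Amara ($276,300): Property Tax Rebate: 32% of the $14,500 excess over $261,800 is $4,640; credit = $6,500 − $4,640 = $1,860. Child Tax Credit: $276,300 is at or above $137,100, so the credit is $0. total $1,860 + $0 = $1,860
Difference: |$1,156 − $1,860| = $704.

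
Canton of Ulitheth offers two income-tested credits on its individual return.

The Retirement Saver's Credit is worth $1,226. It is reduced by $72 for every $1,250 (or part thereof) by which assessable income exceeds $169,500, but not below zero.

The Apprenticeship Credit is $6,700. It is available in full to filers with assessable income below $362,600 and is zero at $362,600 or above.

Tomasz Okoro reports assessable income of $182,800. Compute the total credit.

Retirement Saver's Credit: income exceeds $169,500 by $13,300, which is 11 full-or-partial $1,250 increments; reduction = 11 × $72 = $792, leaving $434.
Apprenticeship Credit: $182,800 is below the $362,600 cutoff, so the full $6,700 applies.
Total: $434 + $6,700 = $7,134.

$7,134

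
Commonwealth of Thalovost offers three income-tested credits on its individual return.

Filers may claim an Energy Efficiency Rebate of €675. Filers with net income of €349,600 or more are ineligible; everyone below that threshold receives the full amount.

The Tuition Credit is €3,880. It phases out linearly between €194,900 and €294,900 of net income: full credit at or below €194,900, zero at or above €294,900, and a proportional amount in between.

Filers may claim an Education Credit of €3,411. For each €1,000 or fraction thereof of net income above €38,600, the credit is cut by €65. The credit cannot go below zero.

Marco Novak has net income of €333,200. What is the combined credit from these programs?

Energy Efficiency Rebate: €333,200 is below the €349,600 cutoff, so the full €675 applies.
Tuition Credit: €333,200 is at or above €294,900, so the credit is €0.
Education Credit: income exceeds €38,600 by €294,600 → 295 increments × €65 = €19,175 ≥ base, so the credit is €0.
Total: €675 + €0 + €0 = €675.

€675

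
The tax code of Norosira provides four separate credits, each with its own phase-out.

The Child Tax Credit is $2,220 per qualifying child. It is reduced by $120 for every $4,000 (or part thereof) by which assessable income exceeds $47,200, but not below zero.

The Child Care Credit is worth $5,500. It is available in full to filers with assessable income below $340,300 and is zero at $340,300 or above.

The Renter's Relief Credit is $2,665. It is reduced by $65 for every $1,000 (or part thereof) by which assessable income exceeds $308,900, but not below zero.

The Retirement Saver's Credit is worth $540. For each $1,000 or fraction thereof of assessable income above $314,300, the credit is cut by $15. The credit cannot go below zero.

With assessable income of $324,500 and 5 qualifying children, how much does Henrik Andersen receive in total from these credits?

$10,200

Child Tax Credit: base = 5 × $2,220 = $11,100. income exceeds $47,200 by $277,300, which is 70 full-or-partial $4,000 increments; reduction = 70 × $120 = $8,400, leaving $2,700.
Child Care Credit: $324,500 is below the $340,300 cutoff, so the full $5,500 applies.
Renter's Relief Credit: income exceeds $308,900 by $15,600, which is 16 full-or-partial $1,000 increments; reduction = 16 × $65 = $1,040, leaving $1,625.
Retirement Saver's Credit: income exceeds $314,300 by $10,200, which is 11 full-or-partial $1,000 increments; reduction = 11 × $15 = $165, leaving $375.
Total: $2,700 + $5,500 + $1,625 + $375 = $10,200.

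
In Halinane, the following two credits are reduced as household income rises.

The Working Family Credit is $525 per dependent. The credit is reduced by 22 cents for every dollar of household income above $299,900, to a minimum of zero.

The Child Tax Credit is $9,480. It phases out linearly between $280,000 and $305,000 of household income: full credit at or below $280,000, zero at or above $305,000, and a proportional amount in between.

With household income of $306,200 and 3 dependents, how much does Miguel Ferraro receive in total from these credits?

$189

Working Family Credit: base = 3 × $525 = $1,575. 22% of the $6,300 excess over $299,900 is $1,386; credit = $1,575 − $1,386 = $189.
Child Tax Credit: $306,200 is at or above $305,000, so the credit is $0.
Total: $189 + $0 = $189.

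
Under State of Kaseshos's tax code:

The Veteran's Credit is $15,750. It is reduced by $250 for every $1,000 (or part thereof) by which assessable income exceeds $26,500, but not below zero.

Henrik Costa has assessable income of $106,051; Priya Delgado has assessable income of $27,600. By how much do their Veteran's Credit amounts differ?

Henrik ($106,051): Veteran's Credit: income exceeds $26,500 by $79,551 → 80 increments × $250 = $20,000 ≥ base, so the credit is $0.
Priya ($27,600): Veteran's Credit: income exceeds $26,500 by $1,100, which is 2 full-or-partial $1,000 increments; reduction = 2 × $250 = $500, leaving $15,250.
Difference: |$0 − $15,250| = $15,250.

$15,250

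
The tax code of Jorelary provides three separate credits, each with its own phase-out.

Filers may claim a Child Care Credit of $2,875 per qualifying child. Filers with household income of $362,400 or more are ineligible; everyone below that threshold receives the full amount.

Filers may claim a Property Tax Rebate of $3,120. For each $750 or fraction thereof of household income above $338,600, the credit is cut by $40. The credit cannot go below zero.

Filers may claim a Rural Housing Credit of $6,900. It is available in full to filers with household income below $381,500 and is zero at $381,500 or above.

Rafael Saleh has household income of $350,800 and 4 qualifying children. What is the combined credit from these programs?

Child Care Credit: base = 4 × $2,875 = $11,500. $350,800 is below the $362,400 cutoff, so the full $11,500 applies.
Property Tax Rebate: income exceeds $338,600 by $12,200, which is 17 full-or-partial $750 increments; reduction = 17 × $40 = $680, leaving $2,440.
Rural Housing Credit: $350,800 is below the $381,500 cutoff, so the full $6,900 applies.
Total: $11,500 + $2,440 + $6,900 = $20,840.

$20,840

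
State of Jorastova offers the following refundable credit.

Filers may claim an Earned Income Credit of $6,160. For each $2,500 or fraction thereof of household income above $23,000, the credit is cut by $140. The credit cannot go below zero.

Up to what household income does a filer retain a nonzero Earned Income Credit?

After 43 increments the reduction is 43 × $140 = $6,020, leaving $140; one more increment wipes it out. Increment 43 ends at excess 43 × $2,500 = $107,500, so the highest qualifying income is $23,000 + $107,500 = $130,500.

$130,500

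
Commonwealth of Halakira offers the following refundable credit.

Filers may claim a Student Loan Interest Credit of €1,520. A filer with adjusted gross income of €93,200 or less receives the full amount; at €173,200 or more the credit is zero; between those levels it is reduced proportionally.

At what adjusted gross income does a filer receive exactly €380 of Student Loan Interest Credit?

€380 is 380/1,520 of the full €1,520, so 1,140/1,520 of the €80,000 range has been used: income = €93,200 + €80,000 × 1,140/1,520 = €153,200.

€153,200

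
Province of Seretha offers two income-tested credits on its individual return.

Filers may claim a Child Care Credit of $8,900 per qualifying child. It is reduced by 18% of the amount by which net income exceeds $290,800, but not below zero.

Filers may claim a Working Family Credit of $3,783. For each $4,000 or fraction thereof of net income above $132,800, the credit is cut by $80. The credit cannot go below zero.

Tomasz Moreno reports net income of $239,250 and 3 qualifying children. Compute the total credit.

$28,323

Child Care Credit: base = 3 × $8,900 = $26,700. $239,250 is at or below the $290,800 threshold, so the full $26,700 applies.
Working Family Credit: income exceeds $132,800 by $106,450, which is 27 full-or-partial $4,000 increments; reduction = 27 × $80 = $2,160, leaving $1,623.
Total: $26,700 + $1,623 = $28,323.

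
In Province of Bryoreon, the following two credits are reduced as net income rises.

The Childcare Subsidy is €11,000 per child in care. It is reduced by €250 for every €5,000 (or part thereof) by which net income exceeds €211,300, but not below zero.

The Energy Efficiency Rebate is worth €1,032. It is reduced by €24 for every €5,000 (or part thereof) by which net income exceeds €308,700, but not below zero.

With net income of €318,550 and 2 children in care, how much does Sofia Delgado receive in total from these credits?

Childcare Subsidy: base = 2 × €11,000 = €22,000. income exceeds €211,300 by €107,250, which is 22 full-or-partial €5,000 increments; reduction = 22 × €250 = €5,500, leaving €16,500.
Energy Efficiency Rebate: income exceeds €308,700 by €9,850, which is 2 full-or-partial €5,000 increments; reduction = 2 × €24 = €48, leaving €984.
Total: €16,500 + €984 = €17,484.

€17,484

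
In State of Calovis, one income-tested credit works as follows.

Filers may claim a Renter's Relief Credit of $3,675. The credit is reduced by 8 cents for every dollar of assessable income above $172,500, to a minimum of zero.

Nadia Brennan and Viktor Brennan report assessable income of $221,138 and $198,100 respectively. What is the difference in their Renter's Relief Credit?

$1,627

Nadia ($221,138): Renter's Relief Credit: 8% of the $48,638 excess over $172,500 is $3,891.04 ≥ base, so the credit is $0.
Viktor ($198,100): Renter's Relief Credit: 8% of the $25,600 excess over $172,500 is $2,048; credit = $3,675 − $2,048 = $1,627.
Difference: |$0 − $1,627| = $1,627.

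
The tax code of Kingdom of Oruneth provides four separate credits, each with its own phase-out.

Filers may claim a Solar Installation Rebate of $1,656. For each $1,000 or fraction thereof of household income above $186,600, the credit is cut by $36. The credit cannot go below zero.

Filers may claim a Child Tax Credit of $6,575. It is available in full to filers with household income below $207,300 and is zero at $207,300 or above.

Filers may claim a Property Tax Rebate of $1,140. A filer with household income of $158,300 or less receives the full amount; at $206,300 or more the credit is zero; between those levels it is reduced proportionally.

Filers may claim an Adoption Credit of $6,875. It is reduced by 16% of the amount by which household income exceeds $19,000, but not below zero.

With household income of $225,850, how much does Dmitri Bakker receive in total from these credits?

Solar Installation Rebate: income exceeds $186,600 by $39,250, which is 40 full-or-partial $1,000 increments; reduction = 40 × $36 = $1,440, leaving $216.
Child Tax Credit: $225,850 meets or exceeds the $207,300 cutoff, so the credit is $0.
Property Tax Rebate: $225,850 is at or above $206,300, so the credit is $0.
Adoption Credit: 16% of the $206,850 excess over $19,000 is $33,096 ≥ base, so the credit is $0.
Total: $216 + $0 + $0 + $0 = $216.

$216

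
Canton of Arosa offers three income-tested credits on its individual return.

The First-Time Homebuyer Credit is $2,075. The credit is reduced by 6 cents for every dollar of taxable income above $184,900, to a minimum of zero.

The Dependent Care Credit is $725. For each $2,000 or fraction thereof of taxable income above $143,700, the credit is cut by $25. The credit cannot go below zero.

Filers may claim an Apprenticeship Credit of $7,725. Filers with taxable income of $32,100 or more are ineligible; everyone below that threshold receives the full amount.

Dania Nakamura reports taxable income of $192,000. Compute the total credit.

$1,749

First-Time Homebuyer Credit: 6% of the $7,100 excess over $184,900 is $426; credit = $2,075 − $426 = $1,649.
Dependent Care Credit: income exceeds $143,700 by $48,300, which is 25 full-or-partial $2,000 increments; reduction = 25 × $25 = $625, leaving $100.
Apprenticeship Credit: $192,000 meets or exceeds the $32,100 cutoff, so the credit is $0.
Total: $1,649 + $100 + $0 = $1,749.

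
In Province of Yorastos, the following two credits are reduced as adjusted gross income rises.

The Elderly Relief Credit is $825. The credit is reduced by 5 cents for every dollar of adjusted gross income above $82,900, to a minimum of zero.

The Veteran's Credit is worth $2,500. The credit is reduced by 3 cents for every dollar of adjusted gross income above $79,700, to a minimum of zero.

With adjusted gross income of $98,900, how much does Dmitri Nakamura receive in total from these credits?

Elderly Relief Credit: 5% of the $16,000 excess over $82,900 is $800; credit = $825 − $800 = $25.
Veteran's Credit: 3% of the $19,200 excess over $79,700 is $576; credit = $2,500 − $576 = $1,924.
Total: $25 + $1,924 = $1,949.

$1,949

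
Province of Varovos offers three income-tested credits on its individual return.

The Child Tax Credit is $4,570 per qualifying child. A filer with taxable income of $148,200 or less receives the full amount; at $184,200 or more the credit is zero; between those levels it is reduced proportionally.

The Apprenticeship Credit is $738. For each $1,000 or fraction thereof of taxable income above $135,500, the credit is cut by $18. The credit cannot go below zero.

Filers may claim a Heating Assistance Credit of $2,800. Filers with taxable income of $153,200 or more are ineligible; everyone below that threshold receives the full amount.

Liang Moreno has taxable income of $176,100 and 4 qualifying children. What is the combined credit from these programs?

$4,113

Child Tax Credit: base = 4 × $4,570 = $18,280. $176,100 is $27,900 into a $36,000 phase-out range, leaving 8,100/36,000 of the credit: $18,280 × 8,100/36,000 = $4,113.
Apprenticeship Credit: income exceeds $135,500 by $40,600 → 41 increments × $18 = $738 ≥ base, so the credit is $0.
Heating Assistance Credit: $176,100 meets or exceeds the $153,200 cutoff, so the credit is $0.
Total: $4,113 + $0 + $0 = $4,113.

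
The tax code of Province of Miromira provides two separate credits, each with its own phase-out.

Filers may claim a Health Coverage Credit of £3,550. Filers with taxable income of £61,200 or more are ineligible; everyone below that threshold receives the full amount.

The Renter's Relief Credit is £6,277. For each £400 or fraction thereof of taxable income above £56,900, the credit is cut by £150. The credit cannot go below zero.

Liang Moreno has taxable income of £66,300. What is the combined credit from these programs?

Health Coverage Credit: £66,300 meets or exceeds the £61,200 cutoff, so the credit is £0.
Renter's Relief Credit: income exceeds £56,900 by £9,400, which is 24 full-or-partial £400 increments; reduction = 24 × £150 = £3,600, leaving £2,677.
Total: £0 + £2,677 = £2,677.

£2,677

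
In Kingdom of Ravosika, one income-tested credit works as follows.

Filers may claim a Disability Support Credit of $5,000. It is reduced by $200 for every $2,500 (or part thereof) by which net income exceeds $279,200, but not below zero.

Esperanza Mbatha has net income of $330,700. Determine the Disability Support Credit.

$800

Disability Support Credit: income exceeds $279,200 by $51,500, which is 21 full-or-partial $2,500 increments; reduction = 21 × $200 = $4,200, leaving $800.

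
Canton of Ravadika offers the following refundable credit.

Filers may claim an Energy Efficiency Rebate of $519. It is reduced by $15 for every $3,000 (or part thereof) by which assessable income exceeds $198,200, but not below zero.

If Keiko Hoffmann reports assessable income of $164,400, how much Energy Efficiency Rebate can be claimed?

Energy Efficiency Rebate: $164,400 is at or below the $198,200 threshold, so the full $519 applies.

$519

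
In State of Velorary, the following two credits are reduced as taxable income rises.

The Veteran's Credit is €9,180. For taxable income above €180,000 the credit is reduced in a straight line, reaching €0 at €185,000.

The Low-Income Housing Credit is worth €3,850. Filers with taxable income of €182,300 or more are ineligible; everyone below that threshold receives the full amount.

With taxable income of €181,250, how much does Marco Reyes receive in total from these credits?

Veteran's Credit: €181,250 is €1,250 into a €5,000 phase-out range, leaving 3,750/5,000 of the credit: €9,180 × 3,750/5,000 = €6,885.
Low-Income Housing Credit: €181,250 is below the €182,300 cutoff, so the full €3,850 applies.
Total: €6,885 + €3,850 = €10,735.

€10,735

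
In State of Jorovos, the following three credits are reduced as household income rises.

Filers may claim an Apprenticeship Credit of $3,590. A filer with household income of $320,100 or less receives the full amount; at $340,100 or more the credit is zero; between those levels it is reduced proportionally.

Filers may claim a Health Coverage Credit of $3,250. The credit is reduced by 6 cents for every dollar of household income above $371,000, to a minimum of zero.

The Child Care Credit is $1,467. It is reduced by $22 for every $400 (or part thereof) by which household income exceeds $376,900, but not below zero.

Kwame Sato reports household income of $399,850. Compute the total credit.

$1,710

Apprenticeship Credit: $399,850 is at or above $340,100, so the credit is $0.
Health Coverage Credit: 6% of the $28,850 excess over $371,000 is $1,731; credit = $3,250 − $1,731 = $1,519.
Child Care Credit: income exceeds $376,900 by $22,950, which is 58 full-or-partial $400 increments; reduction = 58 × $22 = $1,276, leaving $191.
Total: $0 + $1,519 + $191 = $1,710.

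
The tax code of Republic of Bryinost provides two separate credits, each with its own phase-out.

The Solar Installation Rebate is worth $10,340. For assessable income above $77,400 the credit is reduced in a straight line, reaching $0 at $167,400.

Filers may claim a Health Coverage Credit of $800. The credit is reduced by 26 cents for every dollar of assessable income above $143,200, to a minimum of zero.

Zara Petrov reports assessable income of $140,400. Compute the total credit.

$3,902

Solar Installation Rebate: $140,400 is $63,000 into a $90,000 phase-out range, leaving 27,000/90,000 of the credit: $10,340 × 27,000/90,000 = $3,102.
Health Coverage Credit: $140,400 is at or below the $143,200 threshold, so the full $800 applies.
Total: $3,102 + $800 = $3,902.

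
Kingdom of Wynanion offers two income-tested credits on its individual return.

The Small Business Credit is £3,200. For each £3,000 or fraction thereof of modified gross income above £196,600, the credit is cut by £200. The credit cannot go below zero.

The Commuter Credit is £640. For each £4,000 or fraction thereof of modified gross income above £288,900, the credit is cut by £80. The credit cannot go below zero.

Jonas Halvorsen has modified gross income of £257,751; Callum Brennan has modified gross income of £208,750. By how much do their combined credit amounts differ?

Jonas (£257,751): Small Business Credit: income exceeds £196,600 by £61,151 → 21 increments × £200 = £4,200 ≥ base, so the credit is £0. Commuter Credit: £257,751 is at or below the £288,900 threshold, so the full £640 applies. total £0 + £640 = £640
Callum (£208,750): Small Business Credit: income exceeds £196,600 by £12,150, which is 5 full-or-partial £3,000 increments; reduction = 5 × £200 = £1,000, leaving £2,200. Commuter Credit: £208,750 is at or below the £288,900 threshold, so the full £640 applies. total £2,200 + £640 = £2,840
Difference: |£640 − £2,840| = £2,200.

£2,200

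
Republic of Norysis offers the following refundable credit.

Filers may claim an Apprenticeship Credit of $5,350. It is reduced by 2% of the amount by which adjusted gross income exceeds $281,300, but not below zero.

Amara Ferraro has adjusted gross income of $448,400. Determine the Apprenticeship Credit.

$2,008

Apprenticeship Credit: 2% of the $167,100 excess over $281,300 is $3,342; credit = $5,350 − $3,342 = $2,008.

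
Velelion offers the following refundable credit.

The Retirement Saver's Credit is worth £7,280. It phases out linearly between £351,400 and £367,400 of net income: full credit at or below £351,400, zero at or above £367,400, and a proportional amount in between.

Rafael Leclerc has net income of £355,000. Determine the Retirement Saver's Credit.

£5,642

Retirement Saver's Credit: £355,000 is £3,600 into a £16,000 phase-out range, leaving 12,400/16,000 of the credit: £7,280 × 12,400/16,000 = £5,642.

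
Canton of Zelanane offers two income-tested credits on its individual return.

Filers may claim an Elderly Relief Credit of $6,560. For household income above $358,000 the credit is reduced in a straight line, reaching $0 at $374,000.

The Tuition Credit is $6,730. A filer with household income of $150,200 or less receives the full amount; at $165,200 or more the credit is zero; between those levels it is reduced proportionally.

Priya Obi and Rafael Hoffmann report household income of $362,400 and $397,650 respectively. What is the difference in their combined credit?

Priya ($362,400): Elderly Relief Credit: $362,400 is $4,400 into a $16,000 phase-out range, leaving 11,600/16,000 of the credit: $6,560 × 11,600/16,000 = $4,756. Tuition Credit: $362,400 is at or above $165,200, so the credit is $0. total $4,756 + $0 = $4,756
Rafael ($397,650): Elderly Relief Credit: $397,650 is at or above $374,000, so the credit is $0. Tuition Credit: $397,650 is at or above $165,200, so the credit is $0. total $0 + $0 = $0
Difference: |$4,756 − $0| = $4,756.

$4,756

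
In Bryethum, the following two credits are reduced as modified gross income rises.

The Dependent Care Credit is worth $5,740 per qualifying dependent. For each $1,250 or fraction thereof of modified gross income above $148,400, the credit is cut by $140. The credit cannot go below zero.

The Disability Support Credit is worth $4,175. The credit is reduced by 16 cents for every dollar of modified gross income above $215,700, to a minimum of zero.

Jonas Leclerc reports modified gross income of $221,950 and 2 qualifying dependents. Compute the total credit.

Dependent Care Credit: base = 2 × $5,740 = $11,480. income exceeds $148,400 by $73,550, which is 59 full-or-partial $1,250 increments; reduction = 59 × $140 = $8,260, leaving $3,220.
Disability Support Credit: 16% of the $6,250 excess over $215,700 is $1,000; credit = $4,175 − $1,000 = $3,175.
Total: $3,220 + $3,175 = $6,395.

$6,395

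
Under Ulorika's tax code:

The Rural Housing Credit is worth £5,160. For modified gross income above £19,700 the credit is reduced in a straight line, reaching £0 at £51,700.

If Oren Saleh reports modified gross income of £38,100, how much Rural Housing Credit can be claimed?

£2,193

Rural Housing Credit: £38,100 is £18,400 into a £32,000 phase-out range, leaving 13,600/32,000 of the credit: £5,160 × 13,600/32,000 = £2,193.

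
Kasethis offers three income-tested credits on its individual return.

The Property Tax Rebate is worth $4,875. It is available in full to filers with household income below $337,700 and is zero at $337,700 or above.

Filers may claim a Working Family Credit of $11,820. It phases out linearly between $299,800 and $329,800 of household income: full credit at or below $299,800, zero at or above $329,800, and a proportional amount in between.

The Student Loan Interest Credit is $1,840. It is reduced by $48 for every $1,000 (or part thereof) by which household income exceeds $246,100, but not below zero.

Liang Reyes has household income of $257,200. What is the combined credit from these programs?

Property Tax Rebate: $257,200 is below the $337,700 cutoff, so the full $4,875 applies.
Working Family Credit: $257,200 is at or below the $299,800 threshold, so the full $11,820 applies.
Student Loan Interest Credit: income exceeds $246,100 by $11,100, which is 12 full-or-partial $1,000 increments; reduction = 12 × $48 = $576, leaving $1,264.
Total: $4,875 + $11,820 + $1,264 = $17,959.

$17,959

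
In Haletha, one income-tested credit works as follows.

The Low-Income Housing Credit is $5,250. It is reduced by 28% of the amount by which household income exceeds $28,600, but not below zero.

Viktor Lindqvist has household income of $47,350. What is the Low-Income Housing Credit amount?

$0

Low-Income Housing Credit: 28% of the $18,750 excess over $28,600 is $5,250 ≥ base, so the credit is $0.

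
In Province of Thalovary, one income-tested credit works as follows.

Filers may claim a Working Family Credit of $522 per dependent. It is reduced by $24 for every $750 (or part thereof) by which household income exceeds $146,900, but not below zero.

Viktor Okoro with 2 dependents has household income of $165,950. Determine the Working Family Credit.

$420

Working Family Credit: base = 2 × $522 = $1,044. income exceeds $146,900 by $19,050, which is 26 full-or-partial $750 increments; reduction = 26 × $24 = $624, leaving $420.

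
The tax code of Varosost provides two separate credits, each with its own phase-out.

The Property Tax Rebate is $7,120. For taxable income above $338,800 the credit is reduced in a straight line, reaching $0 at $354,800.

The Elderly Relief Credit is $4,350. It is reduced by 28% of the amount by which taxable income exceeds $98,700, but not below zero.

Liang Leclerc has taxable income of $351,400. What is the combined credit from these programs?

$1,513

Property Tax Rebate: $351,400 is $12,600 into a $16,000 phase-out range, leaving 3,400/16,000 of the credit: $7,120 × 3,400/16,000 = $1,513.
Elderly Relief Credit: 28% of the $252,700 excess over $98,700 is $70,756 ≥ base, so the credit is $0.
Total: $1,513 + $0 = $1,513.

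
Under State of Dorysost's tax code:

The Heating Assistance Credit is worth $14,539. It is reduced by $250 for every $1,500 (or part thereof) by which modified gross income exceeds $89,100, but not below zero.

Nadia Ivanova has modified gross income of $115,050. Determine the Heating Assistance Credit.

Heating Assistance Credit: income exceeds $89,100 by $25,950, which is 18 full-or-partial $1,500 increments; reduction = 18 × $250 = $4,500, leaving $10,039.

$10,039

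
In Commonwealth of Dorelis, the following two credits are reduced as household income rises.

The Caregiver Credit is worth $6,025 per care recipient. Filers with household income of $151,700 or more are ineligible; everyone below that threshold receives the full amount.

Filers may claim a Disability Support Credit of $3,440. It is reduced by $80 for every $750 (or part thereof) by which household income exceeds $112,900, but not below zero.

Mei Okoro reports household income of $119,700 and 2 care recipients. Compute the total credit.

$14,690

Caregiver Credit: base = 2 × $6,025 = $12,050. $119,700 is below the $151,700 cutoff, so the full $12,050 applies.
Disability Support Credit: income exceeds $112,900 by $6,800, which is 10 full-or-partial $750 increments; reduction = 10 × $80 = $800, leaving $2,640.
Total: $12,050 + $2,640 = $14,690.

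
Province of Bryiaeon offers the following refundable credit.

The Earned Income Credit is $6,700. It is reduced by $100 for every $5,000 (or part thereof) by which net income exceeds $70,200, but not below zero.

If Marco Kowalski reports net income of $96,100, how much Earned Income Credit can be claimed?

$6,100

Earned Income Credit: income exceeds $70,200 by $25,900, which is 6 full-or-partial $5,000 increments; reduction = 6 × $100 = $600, leaving $6,100.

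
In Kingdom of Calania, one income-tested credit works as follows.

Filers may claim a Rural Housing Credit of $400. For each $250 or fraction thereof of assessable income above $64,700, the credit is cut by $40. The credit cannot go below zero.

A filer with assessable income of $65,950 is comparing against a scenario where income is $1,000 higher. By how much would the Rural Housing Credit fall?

At $65,950 — income exceeds $64,700 by $1,250, which is 5 full-or-partial $250 increments; reduction = 5 × $40 = $200, leaving $200.
At $66,950 — income exceeds $64,700 by $2,250, which is 9 full-or-partial $250 increments; reduction = 9 × $40 = $360, leaving $40.
Lost: $200 − $40 = $160.

$160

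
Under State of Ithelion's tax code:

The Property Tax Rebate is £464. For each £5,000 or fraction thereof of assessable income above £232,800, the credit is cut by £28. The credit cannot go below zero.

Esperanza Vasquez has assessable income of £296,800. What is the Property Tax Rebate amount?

Property Tax Rebate: income exceeds £232,800 by £64,000, which is 13 full-or-partial £5,000 increments; reduction = 13 × £28 = £364, leaving £100.

£100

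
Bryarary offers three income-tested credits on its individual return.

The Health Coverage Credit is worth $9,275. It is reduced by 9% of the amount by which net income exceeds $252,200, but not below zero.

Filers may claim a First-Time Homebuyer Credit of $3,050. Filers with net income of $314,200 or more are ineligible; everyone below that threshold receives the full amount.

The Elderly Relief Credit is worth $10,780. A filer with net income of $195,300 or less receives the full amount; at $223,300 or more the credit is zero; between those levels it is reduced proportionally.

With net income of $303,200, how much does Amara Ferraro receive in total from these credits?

$7,735

Health Coverage Credit: 9% of the $51,000 excess over $252,200 is $4,590; credit = $9,275 − $4,590 = $4,685.
First-Time Homebuyer Credit: $303,200 is below the $314,200 cutoff, so the full $3,050 applies.
Elderly Relief Credit: $303,200 is at or above $223,300, so the credit is $0.
Total: $4,685 + $3,050 + $0 = $7,735.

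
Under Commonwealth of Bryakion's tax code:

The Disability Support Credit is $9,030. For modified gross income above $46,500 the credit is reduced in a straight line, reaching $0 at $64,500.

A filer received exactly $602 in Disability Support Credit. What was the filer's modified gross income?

$602 is 602/9,030 of the full $9,030, so 8,428/9,030 of the $18,000 range has been used: income = $46,500 + $18,000 × 8,428/9,030 = $63,300.

$63,300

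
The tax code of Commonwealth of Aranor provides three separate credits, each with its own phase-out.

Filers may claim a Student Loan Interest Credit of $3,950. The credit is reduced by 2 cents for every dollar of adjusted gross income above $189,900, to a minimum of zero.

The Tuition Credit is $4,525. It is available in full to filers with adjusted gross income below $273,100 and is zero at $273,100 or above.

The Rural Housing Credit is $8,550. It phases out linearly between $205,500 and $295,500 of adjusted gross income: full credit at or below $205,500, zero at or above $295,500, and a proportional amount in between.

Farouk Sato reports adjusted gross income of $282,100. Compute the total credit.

$3,379

Student Loan Interest Credit: 2% of the $92,200 excess over $189,900 is $1,844; credit = $3,950 − $1,844 = $2,106.
Tuition Credit: $282,100 meets or exceeds the $273,100 cutoff, so the credit is $0.
Rural Housing Credit: $282,100 is $76,600 into a $90,000 phase-out range, leaving 13,400/90,000 of the credit: $8,550 × 13,400/90,000 = $1,273.
Total: $2,106 + $0 + $1,273 = $3,379.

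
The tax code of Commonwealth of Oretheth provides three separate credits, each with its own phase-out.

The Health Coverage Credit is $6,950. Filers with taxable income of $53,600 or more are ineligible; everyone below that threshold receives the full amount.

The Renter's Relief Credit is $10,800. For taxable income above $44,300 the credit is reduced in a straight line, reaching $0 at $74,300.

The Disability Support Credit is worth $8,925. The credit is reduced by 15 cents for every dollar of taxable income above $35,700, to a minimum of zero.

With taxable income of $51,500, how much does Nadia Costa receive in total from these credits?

Health Coverage Credit: $51,500 is below the $53,600 cutoff, so the full $6,950 applies.
Renter's Relief Credit: $51,500 is $7,200 into a $30,000 phase-out range, leaving 22,800/30,000 of the credit: $10,800 × 22,800/30,000 = $8,208.
Disability Support Credit: 15% of the $15,800 excess over $35,700 is $2,370; credit = $8,925 − $2,370 = $6,555.
Total: $6,950 + $8,208 + $6,555 = $21,713.

$21,713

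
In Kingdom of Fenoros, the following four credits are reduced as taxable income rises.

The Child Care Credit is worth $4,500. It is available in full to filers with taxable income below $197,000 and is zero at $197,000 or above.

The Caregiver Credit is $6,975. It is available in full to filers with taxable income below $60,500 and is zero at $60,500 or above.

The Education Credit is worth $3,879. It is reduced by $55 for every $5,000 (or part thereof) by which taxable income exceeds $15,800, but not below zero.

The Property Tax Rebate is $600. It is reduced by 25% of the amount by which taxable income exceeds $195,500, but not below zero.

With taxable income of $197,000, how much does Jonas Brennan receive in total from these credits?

$2,069

Child Care Credit: $197,000 meets or exceeds the $197,000 cutoff, so the credit is $0.
Caregiver Credit: $197,000 meets or exceeds the $60,500 cutoff, so the credit is $0.
Education Credit: income exceeds $15,800 by $181,200, which is 37 full-or-partial $5,000 increments; reduction = 37 × $55 = $2,035, leaving $1,844.
Property Tax Rebate: 25% of the $1,500 excess over $195,500 is $375; credit = $600 − $375 = $225.
Total: $0 + $0 + $1,844 + $225 = $2,069.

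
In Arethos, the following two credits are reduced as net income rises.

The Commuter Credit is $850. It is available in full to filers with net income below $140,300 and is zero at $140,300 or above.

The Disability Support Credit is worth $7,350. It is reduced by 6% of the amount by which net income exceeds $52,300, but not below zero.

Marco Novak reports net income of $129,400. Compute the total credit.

$3,574

Commuter Credit: $129,400 is below the $140,300 cutoff, so the full $850 applies.
Disability Support Credit: 6% of the $77,100 excess over $52,300 is $4,626; credit = $7,350 − $4,626 = $2,724.
Total: $850 + $2,724 = $3,574.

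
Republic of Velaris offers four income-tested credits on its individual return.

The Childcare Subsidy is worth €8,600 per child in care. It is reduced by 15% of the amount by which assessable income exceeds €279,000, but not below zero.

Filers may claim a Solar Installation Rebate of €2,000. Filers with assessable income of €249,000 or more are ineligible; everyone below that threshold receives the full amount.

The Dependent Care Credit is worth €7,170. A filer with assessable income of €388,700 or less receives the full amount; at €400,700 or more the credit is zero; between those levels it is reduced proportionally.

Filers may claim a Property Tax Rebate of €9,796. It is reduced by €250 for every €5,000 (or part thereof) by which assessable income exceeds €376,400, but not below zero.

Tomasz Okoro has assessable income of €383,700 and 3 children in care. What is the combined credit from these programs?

€26,561

Childcare Subsidy: base = 3 × €8,600 = €25,800. 15% of the €104,700 excess over €279,000 is €15,705; credit = €25,800 − €15,705 = €10,095.
Solar Installation Rebate: €383,700 meets or exceeds the €249,000 cutoff, so the credit is €0.
Dependent Care Credit: €383,700 is at or below the €388,700 threshold, so the full €7,170 applies.
Property Tax Rebate: income exceeds €376,400 by €7,300, which is 2 full-or-partial €5,000 increments; reduction = 2 × €250 = €500, leaving €9,296.
Total: €10,095 + €0 + €7,170 + €9,296 = €26,561.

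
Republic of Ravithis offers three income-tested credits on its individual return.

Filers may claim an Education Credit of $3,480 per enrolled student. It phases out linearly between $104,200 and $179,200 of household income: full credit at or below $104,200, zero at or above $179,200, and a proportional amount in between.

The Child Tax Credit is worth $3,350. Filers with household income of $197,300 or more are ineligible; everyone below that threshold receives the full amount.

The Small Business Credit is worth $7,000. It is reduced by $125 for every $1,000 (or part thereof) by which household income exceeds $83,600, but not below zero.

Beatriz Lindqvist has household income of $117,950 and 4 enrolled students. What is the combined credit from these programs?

$17,343

Education Credit: base = 4 × $3,480 = $13,920. $117,950 is $13,750 into a $75,000 phase-out range, leaving 61,250/75,000 of the credit: $13,920 × 61,250/75,000 = $11,368.
Child Tax Credit: $117,950 is below the $197,300 cutoff, so the full $3,350 applies.
Small Business Credit: income exceeds $83,600 by $34,350, which is 35 full-or-partial $1,000 increments; reduction = 35 × $125 = $4,375, leaving $2,625.
Total: $11,368 + $3,350 + $2,625 = $17,343.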